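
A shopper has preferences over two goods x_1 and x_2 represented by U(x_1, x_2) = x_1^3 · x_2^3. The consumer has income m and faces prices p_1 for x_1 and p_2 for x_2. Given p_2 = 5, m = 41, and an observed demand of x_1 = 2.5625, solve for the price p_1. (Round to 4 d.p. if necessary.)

Tangency: MRS = x_2/x_1 = p_1/p_2.
So 3·p_2·x_2 = 3·p_1·x_1; combined with the budget, a share 0.5 of income goes to x_1.
Demand: x_1*(p_1,p_2,m) = 0.5·m/p_1 and x_2* = 0.5·m/p_2.
Set x_1* = 2.5625 in the demand function and solve for p_1: p_1 = 8.

p_1 = 8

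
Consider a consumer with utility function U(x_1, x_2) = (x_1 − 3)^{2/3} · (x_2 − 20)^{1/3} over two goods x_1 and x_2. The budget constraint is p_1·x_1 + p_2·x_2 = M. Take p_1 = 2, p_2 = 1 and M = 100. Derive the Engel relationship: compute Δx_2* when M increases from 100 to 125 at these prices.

Let x_1' = x_1−3, x_2' = x_2−20. MRS = 2·x_2'/x_1' = p_1/p_2.
Substituting into the budget: x_1* = 3 + 2/3·(M − 3·p_1 − 20·p_2)/p_1, and x_2* = 20 + 1/3·(…)/p_2.
Discretionary income = 100 − 3·2 − 20·1 = 74; x_2* = 20 + 1/3·74/1 = 44.6667.
At M' = 125: x_2* = 53. Change: 53 − 44.6667 = 8.3333.

Δx_2* = 8.3333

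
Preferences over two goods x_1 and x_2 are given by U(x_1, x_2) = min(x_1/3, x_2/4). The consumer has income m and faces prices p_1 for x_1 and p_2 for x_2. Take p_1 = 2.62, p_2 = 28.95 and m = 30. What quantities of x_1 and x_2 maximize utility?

Leontief preferences: the optimum is at the kink where x_1/3 = x_2/4, i.e. x_2 = (4/3)·x_1.
Budget: p_1·x_1 + p_2·(4/3)·x_1 = m, so (3·p_1 + 4·p_2)·x_1 = 3·m.
Demand: x_1*(p_1,p_2,m) = 3·m/(3·p_1 + 4·p_2), x_2* = 4·m/(3·p_1 + 4·p_2).
Here 3·2.62 + 4·28.95 = 123.66, giving x_1* = 0.7278 and x_2* = 0.9704.

x_1* = 0.7278, x_2* = 0.9704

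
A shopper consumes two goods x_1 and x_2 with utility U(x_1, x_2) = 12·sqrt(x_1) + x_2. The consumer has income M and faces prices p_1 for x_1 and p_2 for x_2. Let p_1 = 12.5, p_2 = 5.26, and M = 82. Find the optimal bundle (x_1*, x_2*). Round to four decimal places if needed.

x_1* = 6.3746, x_2* = 0.4406

MU_x_1 = 6/√x_1, MU_x_2 = 1. Tangency: 6/√x_1 = p_1/p_2.
Thus x_1* = (6·p_2/p_1)² — independent of M — with the rest of income spent on x_2.
Plugging in: x_1* = (6·5.26/12.5)² = 6.3746, x_2* = 0.4406.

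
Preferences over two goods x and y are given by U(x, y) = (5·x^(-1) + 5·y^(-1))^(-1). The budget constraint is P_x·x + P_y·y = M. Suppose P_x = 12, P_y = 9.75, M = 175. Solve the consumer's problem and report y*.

MRS = MU_x/MU_y = (y/x)^(2). Set equal to P_x/P_y.
Hence y/x = (P_x/P_y)^(1/(2)), i.e. raised to the 0.5 power.
With the ratio pinned down, the budget gives x* = M/(P_x + P_y·(y/x)) and y* = (y/x)·x*.
Numerically y/x = 1.1094, so x* = 175/(12 + 9.75·1.1094) = 7.6698 and y* = 1.1094·7.6698 = 8.5089.

y* = 8.5089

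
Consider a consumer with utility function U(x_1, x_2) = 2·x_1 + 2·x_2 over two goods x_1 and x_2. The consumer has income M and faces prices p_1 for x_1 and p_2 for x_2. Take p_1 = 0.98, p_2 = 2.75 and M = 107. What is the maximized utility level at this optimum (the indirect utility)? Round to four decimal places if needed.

Perfect substitutes: compare marginal utility per dollar. 2/p_1 vs 2/p_2 → 2.0408 vs 0.7273.
x_1 gives more utility per dollar, so spend all income on x_1: x_1* = M/p_1, x_2* = 0.
Numerically: x_1* = 109.1837, x_2* = 0.
Utility at the optimum: U(109.1837, 0) = 218.3673.

V = 218.3673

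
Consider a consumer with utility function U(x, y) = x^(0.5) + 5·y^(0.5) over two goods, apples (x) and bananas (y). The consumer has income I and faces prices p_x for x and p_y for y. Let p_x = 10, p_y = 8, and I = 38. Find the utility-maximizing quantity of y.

MRS = MU_x/MU_y = (1/5)·(y/x)^(0.5). Set equal to p_x/p_y.
Solve for the ratio: y/x = [5·p_x/p_y]^(2).
Substitute y = (y/x)·x into the budget: x* = I/(p_x + p_y·(y/x)).
Numerically y/x = 39.0625, so x* = 38/(10 + 8·39.0625) = 0.1178 and y* = 39.0625·0.1178 = 4.6027.

y* = 4.6027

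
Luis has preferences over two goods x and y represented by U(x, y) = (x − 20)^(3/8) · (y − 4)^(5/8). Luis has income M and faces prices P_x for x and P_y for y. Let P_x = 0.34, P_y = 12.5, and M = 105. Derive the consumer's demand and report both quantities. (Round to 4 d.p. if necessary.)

MRS = (3/5)·(y−4)/(x−20). Tangency with P_x/P_y gives y−4 = (5/3)·(P_x/P_y)·(x−20).
Substituting into the budget: x* = 20 + 0.375·(M − 20·P_x − 4·P_y)/P_x, and y* = 4 + 0.625·(…)/P_y.
Discretionary income = 105 − 20·0.34 − 4·12.5 = 48.2; x* = 20 + 0.375·48.2/0.34 = 73.1618; y* = 4 + 0.625·48.2/12.5 = 6.41.

x* = 73.1618, y* = 6.41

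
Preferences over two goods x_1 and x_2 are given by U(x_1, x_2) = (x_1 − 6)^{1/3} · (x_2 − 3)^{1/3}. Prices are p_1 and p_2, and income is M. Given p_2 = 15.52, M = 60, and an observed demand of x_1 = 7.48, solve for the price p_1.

This is Cobb-Douglas in (x_1−6, x_2−3): tangency gives 1/3·p_2·(x_2−3) = 1/3·p_1·(x_1−6).
Substituting into the budget: x_1* = 6 + 0.5·(M − 6·p_1 − 3·p_2)/p_1, and x_2* = 3 + 0.5·(…)/p_2.
Set x_1* = 7.48 in the demand function and solve for p_1: p_1 = 1.5.

p_1 = 1.5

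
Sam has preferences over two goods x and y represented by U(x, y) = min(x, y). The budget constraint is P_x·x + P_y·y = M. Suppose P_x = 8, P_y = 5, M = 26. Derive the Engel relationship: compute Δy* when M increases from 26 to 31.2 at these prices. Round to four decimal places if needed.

Δy* = 0.4

Demand: x*(P_x,P_y,M) = M/(P_x + P_y), y* = M/(P_x + P_y).
Here 8 + 5 = 13, giving y* = 2.
At M' = 31.2: y* = 2.4. Change: 2.4 − 2 = 0.4.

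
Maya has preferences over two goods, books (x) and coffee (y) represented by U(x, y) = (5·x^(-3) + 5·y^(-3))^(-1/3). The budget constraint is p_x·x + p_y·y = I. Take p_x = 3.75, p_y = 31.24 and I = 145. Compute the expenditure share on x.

Substitute y = (y/x)·x into the budget: x* = I/(p_x + p_y·(y/x)).
Numerically y/x = 0.588613, so x* = 145/(3.75 + 31.24·0.588613) = 6.5497 and y* = 0.588613·6.5497 = 3.8553.
Expenditure on x: 3.75·6.5497 = 24.5615; share = 0.1694.

share on x = 0.1694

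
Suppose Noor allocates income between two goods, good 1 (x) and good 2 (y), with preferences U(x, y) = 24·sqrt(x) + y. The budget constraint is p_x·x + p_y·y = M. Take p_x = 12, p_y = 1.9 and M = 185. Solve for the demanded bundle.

x* = 3.61, y* = 74.5684

Solve: √x = 12·p_y/p_x, so x*(p_x,p_y) = (12·p_y/p_x)², and y* = (M − p_x·x*)/p_y.
Plugging in: x* = (12·1.9/12)² = 3.61, y* = 74.5684.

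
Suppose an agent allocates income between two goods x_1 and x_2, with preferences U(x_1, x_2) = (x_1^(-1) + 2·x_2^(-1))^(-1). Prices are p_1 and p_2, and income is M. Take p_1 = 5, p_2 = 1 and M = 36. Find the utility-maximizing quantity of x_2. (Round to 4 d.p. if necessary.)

x_2* = 13.9473

MU_x_1 ∝ x_1^(-2), MU_x_2 ∝ 2·x_2^(-2), so MRS = (1/2)·(x_2/x_1)^(2) = p_1/p_2.
Solve for the ratio: x_2/x_1 = [2·p_1/p_2]^(0.5).
Substitute x_2 = (x_2/x_1)·x_1 into the budget: x_1* = M/(p_1 + p_2·(x_2/x_1)).
Numerically x_2/x_1 = 3.162278, so x_1* = 36/(5 + 1·3.162278) = 4.4105 and x_2* = 3.162278·4.4105 = 13.9473.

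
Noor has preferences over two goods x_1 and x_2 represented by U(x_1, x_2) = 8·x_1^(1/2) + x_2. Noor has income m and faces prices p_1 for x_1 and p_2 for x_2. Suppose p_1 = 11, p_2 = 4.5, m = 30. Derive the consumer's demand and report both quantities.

x_1* = 2.6777, x_2* = 0.1212

Solve: √x_1 = 4·p_2/p_1, so x_1*(p_1,p_2) = (4·p_2/p_1)², and x_2* = (m − p_1·x_1*)/p_2.
Plugging in: x_1* = (4·4.5/11)² = 2.6777, x_2* = 0.1212.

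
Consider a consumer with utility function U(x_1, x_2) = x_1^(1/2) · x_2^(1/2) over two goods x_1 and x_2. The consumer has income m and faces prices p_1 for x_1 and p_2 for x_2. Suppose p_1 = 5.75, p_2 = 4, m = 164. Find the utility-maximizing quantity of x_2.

x_2* = 20.5

The MRS is x_2/x_1. Set MRS = p_1/p_2.
Rearranging, p_2·x_2 = p_1·x_1. Substituting into the budget gives p_1·x_1·(1 + 1) = m.
Demand: x_1*(p_1,p_2,m) = 0.5·m/p_1 and x_2* = 0.5·m/p_2.
At p_1=5.75, p_2=4, m=164: x_2* = 0.5·164/4 = 20.5.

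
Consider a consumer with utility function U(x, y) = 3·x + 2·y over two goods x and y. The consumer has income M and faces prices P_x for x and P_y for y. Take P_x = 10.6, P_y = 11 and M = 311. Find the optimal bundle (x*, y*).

Linear utility — the consumer picks whichever good has higher MU/price: 3/10.6 = 0.283 vs 2/11 = 0.1818.
x gives more utility per dollar, so spend all income on x: x* = M/P_x, y* = 0.
Numerically: x* = 29.3396, y* = 0.

x* = 29.3396, y* = 0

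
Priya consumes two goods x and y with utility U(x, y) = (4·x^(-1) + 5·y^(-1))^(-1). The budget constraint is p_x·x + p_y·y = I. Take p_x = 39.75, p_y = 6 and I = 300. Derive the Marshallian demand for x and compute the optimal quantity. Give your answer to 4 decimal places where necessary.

From the CES first-order condition, (4/5)·(y/x)^(2) = p_x/p_y.
Solve for the ratio: y/x = [(5/4)·p_x/p_y]^(0.5).
Substitute y = (y/x)·x into the budget: x* = I/(p_x + p_y·(y/x)).
Numerically y/x = 2.877716, so x* = 300/(39.75 + 6·2.877716) = 5.2617.

x* = 5.2617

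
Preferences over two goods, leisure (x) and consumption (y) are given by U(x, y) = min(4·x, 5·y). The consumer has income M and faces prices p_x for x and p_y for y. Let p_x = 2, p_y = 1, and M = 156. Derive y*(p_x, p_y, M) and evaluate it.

y* = 44.5714

Leontief preferences: the optimum is at the kink where x/5 = y/4, i.e. y = (4/5)·x.
Budget: p_x·x + p_y·(4/5)·x = M, so (5·p_x + 4·p_y)·x = 5·M.
Demand: x*(p_x,p_y,M) = 5·M/(5·p_x + 4·p_y), y* = 4·M/(5·p_x + 4·p_y).
Here 5·2 + 4·1 = 14, giving y* = 44.5714.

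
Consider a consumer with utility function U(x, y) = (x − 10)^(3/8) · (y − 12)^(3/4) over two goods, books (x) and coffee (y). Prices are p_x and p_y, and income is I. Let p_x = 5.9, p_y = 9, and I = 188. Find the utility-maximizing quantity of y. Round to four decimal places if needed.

Discretionary income = 188 − 10·5.9 − 12·9 = 21; y* = 12 + 2/3·21/9 = 13.5556.

y* = 13.5556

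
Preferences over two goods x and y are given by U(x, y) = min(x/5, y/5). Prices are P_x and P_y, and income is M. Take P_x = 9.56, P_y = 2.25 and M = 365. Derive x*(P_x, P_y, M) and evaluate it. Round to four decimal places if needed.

With perfect complements, no substitution: consume in ratio x:y = 5:5.
Budget: P_x·x + P_y·x = M, so (5·P_x + 5·P_y)·x = 5·M.
Demand: x*(P_x,P_y,M) = 5·M/(5·P_x + 5·P_y), y* = 5·M/(5·P_x + 5·P_y).
Here 5·9.56 + 5·2.25 = 59.05, giving x* = 30.906.

x* = 30.906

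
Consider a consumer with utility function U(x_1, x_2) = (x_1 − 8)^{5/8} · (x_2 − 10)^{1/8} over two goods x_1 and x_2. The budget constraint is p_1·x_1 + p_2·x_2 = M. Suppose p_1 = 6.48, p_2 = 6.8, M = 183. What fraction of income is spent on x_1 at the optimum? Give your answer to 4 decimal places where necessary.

MRS = 5·(x_2−10)/(x_1−8). Tangency with p_1/p_2 gives x_2−10 = (1/5)·(p_1/p_2)·(x_1−8).
Substituting into the budget: x_1* = 8 + 5/6·(M − 8·p_1 − 10·p_2)/p_1, and x_2* = 10 + 1/6·(…)/p_2.
Discretionary income = 183 − 8·6.48 − 10·6.8 = 63.16; x_1* = 8 + 5/6·63.16/6.48 = 16.1224; x_2* = 10 + 1/6·63.16/6.8 = 11.548.
Expenditure on x_1: 6.48·16.1224 = 104.4733; share = 0.5709.

share on x_1 = 0.5709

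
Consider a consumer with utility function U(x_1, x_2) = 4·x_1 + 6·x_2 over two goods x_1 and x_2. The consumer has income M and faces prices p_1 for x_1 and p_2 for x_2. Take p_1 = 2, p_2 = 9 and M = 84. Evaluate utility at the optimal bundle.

V = 168

Linear utility — the consumer picks whichever good has higher MU/price: 4/2 = 2 vs 6/9 = 0.6667.
x_1 gives more utility per dollar, so spend all income on x_1: x_1* = M/p_1, x_2* = 0.
Numerically: x_1* = 42, x_2* = 0.
Utility at the optimum: U(42, 0) = 168.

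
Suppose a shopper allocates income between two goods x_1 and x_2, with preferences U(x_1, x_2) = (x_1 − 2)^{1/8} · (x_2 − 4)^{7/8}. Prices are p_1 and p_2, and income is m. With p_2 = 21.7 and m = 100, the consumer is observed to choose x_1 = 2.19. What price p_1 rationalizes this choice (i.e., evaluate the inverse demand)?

This is Cobb-Douglas in (x_1−2, x_2−4): tangency gives 0.125·p_2·(x_2−4) = 0.875·p_1·(x_1−2).
Substituting into the budget: x_1* = 2 + 0.125·(m − 2·p_1 − 4·p_2)/p_1, and x_2* = 4 + 0.875·(…)/p_2.
Set x_1* = 2.19 in the demand function and solve for p_1: p_1 = 3.75.

p_1 = 3.75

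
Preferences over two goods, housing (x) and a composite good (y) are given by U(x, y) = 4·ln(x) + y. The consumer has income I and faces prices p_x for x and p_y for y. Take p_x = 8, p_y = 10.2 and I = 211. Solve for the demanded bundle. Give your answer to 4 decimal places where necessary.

MU_x = 4/x, MU_y = 1. Tangency: 4/x = p_x/p_y.
So x*(p_x,p_y) = 4·p_y/p_x, independent of income; and y* = (I − 4·p_y)/p_y.
At the given prices: x* = 4·10.2/8 = 5.1, and y* = 16.6863.

x* = 5.1, y* = 16.6863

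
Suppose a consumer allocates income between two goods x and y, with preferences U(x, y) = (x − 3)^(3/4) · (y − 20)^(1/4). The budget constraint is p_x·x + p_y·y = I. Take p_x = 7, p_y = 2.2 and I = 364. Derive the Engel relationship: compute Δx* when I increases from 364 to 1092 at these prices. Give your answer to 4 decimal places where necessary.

Δx* = 78

Let x' = x−3, y' = y−20. MRS = 3·y'/x' = p_x/p_y.
After buying the subsistence bundle (3, 20), a share 0.75 of the remaining income goes to x: x* = 3 + 0.75·(I − 3p_x − 20p_y)/p_x.
Discretionary income = 364 − 3·7 − 20·2.2 = 299; x* = 3 + 0.75·299/7 = 35.0357.
At I' = 1092: x* = 113.0357. Change: 113.0357 − 35.0357 = 78.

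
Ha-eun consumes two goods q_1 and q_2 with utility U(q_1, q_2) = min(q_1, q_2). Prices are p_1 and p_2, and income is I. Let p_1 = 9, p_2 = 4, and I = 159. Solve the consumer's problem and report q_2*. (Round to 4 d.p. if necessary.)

Leontief preferences: the optimum is at the kink where q_1/1 = q_2/1, i.e. q_2 = q_1.
Budget: p_1·q_1 + p_2·q_1 = I, so (p_1 + p_2)·q_1 = I.
Demand: q_1*(p_1,p_2,I) = I/(p_1 + p_2), q_2* = I/(p_1 + p_2).
Here 9 + 4 = 13, giving q_2* = 12.2308.

q_2* = 12.2308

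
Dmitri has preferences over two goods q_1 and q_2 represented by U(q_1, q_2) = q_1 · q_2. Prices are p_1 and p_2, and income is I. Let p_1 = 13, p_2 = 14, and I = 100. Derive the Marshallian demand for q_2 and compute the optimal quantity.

MU_q_1/MU_q_2 = (q_2)/(q_1); tangency sets this equal to p_1/p_2.
So p_2·q_2 = p_1·q_1; combined with the budget, a share 0.5 of income goes to q_1.
Demand: q_1*(p_1,p_2,I) = 0.5·I/p_1 and q_2* = 0.5·I/p_2.
At p_1=13, p_2=14, I=100: q_2* = 0.5·100/14 = 3.5714.

q_2* = 3.5714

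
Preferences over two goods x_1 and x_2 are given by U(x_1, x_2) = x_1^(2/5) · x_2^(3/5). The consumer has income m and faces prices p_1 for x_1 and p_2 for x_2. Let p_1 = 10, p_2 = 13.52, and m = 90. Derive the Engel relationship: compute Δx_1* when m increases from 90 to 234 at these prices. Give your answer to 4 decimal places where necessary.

MU_x_1/MU_x_2 = (0.4·x_2)/(0.6·x_1); tangency sets this equal to p_1/p_2.
Rearranging, p_2·x_2 = (3/2)·p_1·x_1. Substituting into the budget gives p_1·x_1·(1 + (3/2)) = m.
Demand: x_1*(p_1,p_2,m) = 0.4·m/p_1 and x_2* = 0.6·m/p_2.
At p_1=10, p_2=13.52, m=90: x_1* = 0.4·90/10 = 3.6.
At m' = 234: x_1* = 9.36. Change: 9.36 − 3.6 = 5.76.

Δx_1* = 5.76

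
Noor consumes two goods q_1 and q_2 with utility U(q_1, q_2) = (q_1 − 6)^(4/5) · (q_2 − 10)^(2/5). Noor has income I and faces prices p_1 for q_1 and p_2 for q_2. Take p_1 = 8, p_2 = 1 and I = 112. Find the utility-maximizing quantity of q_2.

q_2* = 28

Discretionary income = 112 − 6·8 − 10·1 = 54; q_2* = 10 + 1/3·54/1 = 28.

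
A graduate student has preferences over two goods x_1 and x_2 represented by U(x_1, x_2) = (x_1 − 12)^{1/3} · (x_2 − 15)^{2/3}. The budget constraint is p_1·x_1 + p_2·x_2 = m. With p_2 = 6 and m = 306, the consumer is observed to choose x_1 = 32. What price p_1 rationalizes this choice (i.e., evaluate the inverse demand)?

Let x_1' = x_1−12, x_2' = x_2−15. MRS = (1/2)·x_2'/x_1' = p_1/p_2.
Substituting into the budget: x_1* = 12 + 1/3·(m − 12·p_1 − 15·p_2)/p_1, and x_2* = 15 + 2/3·(…)/p_2.
Set x_1* = 32 in the demand function and solve for p_1: p_1 = 3.

p_1 = 3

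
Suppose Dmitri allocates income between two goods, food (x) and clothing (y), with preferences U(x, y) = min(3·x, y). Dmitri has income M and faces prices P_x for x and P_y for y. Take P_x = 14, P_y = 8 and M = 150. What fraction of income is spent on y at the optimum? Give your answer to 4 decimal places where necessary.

With perfect complements, no substitution: consume in ratio x:y = 1:3.
Budget: P_x·x + P_y·3·x = M, so (P_x + 3·P_y)·x = M.
Demand: x*(P_x,P_y,M) = M/(P_x + 3·P_y), y* = 3·M/(P_x + 3·P_y).
Here 14 + 3·8 = 38, giving x* = 3.9474 and y* = 11.8421.
Expenditure on y: 8·11.8421 = 94.7368; share = 0.6316.

share on y = 0.6316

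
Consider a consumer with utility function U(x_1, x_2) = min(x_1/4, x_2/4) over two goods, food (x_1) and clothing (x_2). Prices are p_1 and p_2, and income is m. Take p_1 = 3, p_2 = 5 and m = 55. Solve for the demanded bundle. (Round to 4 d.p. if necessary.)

Leontief preferences: the optimum is at the kink where x_1/4 = x_2/4, i.e. x_2 = x_1.
Budget: p_1·x_1 + p_2·x_1 = m, so (4·p_1 + 4·p_2)·x_1 = 4·m.
Demand: x_1*(p_1,p_2,m) = 4·m/(4·p_1 + 4·p_2), x_2* = 4·m/(4·p_1 + 4·p_2).
Here 4·3 + 4·5 = 32, giving x_1* = 6.875 and x_2* = 6.875.

x_1* = 6.875, x_2* = 6.875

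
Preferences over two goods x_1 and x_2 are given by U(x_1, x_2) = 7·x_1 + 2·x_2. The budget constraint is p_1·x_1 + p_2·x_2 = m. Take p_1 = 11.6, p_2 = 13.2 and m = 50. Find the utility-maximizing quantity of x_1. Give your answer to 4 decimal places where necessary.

x_1 gives more utility per dollar, so spend all income on x_1: x_1* = m/p_1, x_2* = 0.
Numerically: x_1* = 4.3103, x_2* = 0.

x_1* = 4.3103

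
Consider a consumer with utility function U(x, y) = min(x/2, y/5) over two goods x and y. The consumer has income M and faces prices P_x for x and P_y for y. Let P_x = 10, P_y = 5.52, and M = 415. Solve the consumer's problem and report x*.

x* = 17.437

With perfect complements, no substitution: consume in ratio x:y = 2:5.
Budget: P_x·x + P_y·(5/2)·x = M, so (2·P_x + 5·P_y)·x = 2·M.
Demand: x*(P_x,P_y,M) = 2·M/(2·P_x + 5·P_y), y* = 5·M/(2·P_x + 5·P_y).
Here 2·10 + 5·5.52 = 47.6, giving x* = 17.437.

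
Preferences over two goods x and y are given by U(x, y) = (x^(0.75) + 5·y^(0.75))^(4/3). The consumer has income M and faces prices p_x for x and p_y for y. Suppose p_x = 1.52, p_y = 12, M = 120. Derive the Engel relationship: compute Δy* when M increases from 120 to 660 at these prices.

MRS = MU_x/MU_y = (1/5)·(y/x)^(0.25). Set equal to p_x/p_y.
Solve for the ratio: y/x = [5·p_x/p_y]^(4).
With the ratio pinned down, the budget gives x* = M/(p_x + p_y·(y/x)) and y* = (y/x)·x*.
Numerically y/x = 0.16089, so x* = 120/(1.52 + 12·0.16089) = 34.7757 and y* = 0.16089·34.7757 = 5.5951.
At M' = 660: y* = 30.7729. Change: 30.7729 − 5.5951 = 25.1778.

Δy* = 25.1778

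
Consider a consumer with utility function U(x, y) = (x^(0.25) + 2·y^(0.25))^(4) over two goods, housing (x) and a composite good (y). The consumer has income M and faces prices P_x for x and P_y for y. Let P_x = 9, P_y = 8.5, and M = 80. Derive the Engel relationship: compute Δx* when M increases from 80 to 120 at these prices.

MRS = MU_x/MU_y = (1/2)·(y/x)^(0.75). Set equal to P_x/P_y.
Hence y/x = (2·P_x/P_y)^(1/(0.75)), i.e. raised to the 4/3 power.
With the ratio pinned down, the budget gives x* = M/(P_x + P_y·(y/x)) and y* = (y/x)·x*.
Numerically y/x = 2.71939, so x* = 80/(9 + 8.5·2.71939) = 2.4911.
At M' = 120: x* = 3.7366. Change: 3.7366 − 2.4911 = 1.2455.

Δx* = 1.2455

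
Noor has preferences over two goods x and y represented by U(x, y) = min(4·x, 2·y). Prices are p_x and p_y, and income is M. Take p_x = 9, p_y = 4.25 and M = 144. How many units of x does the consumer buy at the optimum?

x* = 8.2286

With perfect complements, no substitution: consume in ratio x:y = 2:4.
Budget: p_x·x + p_y·2·x = M, so (2·p_x + 4·p_y)·x = 2·M.
Demand: x*(p_x,p_y,M) = 2·M/(2·p_x + 4·p_y), y* = 4·M/(2·p_x + 4·p_y).
Here 2·9 + 4·4.25 = 35, giving x* = 8.2286.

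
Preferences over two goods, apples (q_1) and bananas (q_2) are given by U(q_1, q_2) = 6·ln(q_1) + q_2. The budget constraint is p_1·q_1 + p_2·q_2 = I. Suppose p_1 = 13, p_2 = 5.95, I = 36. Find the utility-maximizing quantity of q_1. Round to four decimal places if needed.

q_1* = 2.7462

Set MRS = p_1/p_2: (6/q_1)/1 = p_1/p_2.
So q_1*(p_1,p_2) = 6·p_2/p_1, independent of income; and q_2* = (I − 6·p_2)/p_2.
At the given prices: q_1* = 6·5.95/13 = 2.7462.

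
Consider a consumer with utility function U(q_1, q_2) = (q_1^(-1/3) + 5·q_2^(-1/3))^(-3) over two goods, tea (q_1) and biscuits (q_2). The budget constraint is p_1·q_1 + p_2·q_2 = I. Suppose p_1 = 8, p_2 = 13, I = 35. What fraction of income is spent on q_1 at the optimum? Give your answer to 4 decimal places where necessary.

share on q_1 = 0.2094

With the ratio pinned down, the budget gives q_1* = I/(p_1 + p_2·(q_2/q_1)) and q_2* = (q_2/q_1)·q_1*.
Numerically q_2/q_1 = 2.323205, so q_1* = 35/(8 + 13·2.323205) = 0.9162 and q_2* = 2.323205·0.9162 = 2.1285.
Expenditure on q_1: 8·0.9162 = 7.3295; share = 0.2094.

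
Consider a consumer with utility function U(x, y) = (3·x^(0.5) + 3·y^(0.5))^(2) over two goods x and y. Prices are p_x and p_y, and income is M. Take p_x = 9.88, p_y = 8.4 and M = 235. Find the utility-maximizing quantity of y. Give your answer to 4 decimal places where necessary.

MRS = MU_x/MU_y = (y/x)^(0.5). Set equal to p_x/p_y.
Solve for the ratio: y/x = [p_x/p_y]^(2).
With the ratio pinned down, the budget gives x* = M/(p_x + p_y·(y/x)) and y* = (y/x)·x*.
Numerically y/x = 1.383424, so x* = 235/(9.88 + 8.4·1.383424) = 10.9298 and y* = 1.383424·10.9298 = 15.1206.

y* = 15.1206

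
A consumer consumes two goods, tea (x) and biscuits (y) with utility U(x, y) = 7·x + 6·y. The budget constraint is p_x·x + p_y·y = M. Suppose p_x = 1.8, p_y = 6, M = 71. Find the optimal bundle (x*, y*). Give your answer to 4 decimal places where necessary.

Linear utility — the consumer picks whichever good has higher MU/price: 7/1.8 = 3.8889 vs 6/6 = 1.
x gives more utility per dollar, so spend all income on x: x* = M/p_x, y* = 0.
Numerically: x* = 39.4444, y* = 0.

x* = 39.4444, y* = 0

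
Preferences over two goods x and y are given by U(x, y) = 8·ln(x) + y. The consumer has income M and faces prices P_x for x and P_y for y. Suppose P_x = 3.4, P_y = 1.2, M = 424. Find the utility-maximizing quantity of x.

So x*(P_x,P_y) = 8·P_y/P_x, independent of income; and y* = (M − 8·P_y)/P_y.
At the given prices: x* = 8·1.2/3.4 = 2.8235.

x* = 2.8235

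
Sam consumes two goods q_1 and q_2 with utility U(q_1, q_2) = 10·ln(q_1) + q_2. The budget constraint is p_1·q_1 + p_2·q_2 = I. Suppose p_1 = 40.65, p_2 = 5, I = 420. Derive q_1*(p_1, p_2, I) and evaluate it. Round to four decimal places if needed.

MU_q_1 = 10/q_1, MU_q_2 = 1. Tangency: 10/q_1 = p_1/p_2.
So q_1*(p_1,p_2) = 10·p_2/p_1, independent of income; and q_2* = (I − 10·p_2)/p_2.
At the given prices: q_1* = 10·5/40.65 = 1.23.

q_1* = 1.23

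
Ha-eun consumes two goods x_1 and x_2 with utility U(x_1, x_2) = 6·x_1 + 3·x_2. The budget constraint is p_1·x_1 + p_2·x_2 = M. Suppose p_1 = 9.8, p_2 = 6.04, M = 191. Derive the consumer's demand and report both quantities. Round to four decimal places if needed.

x_1* = 19.4898, x_2* = 0

Linear utility — the consumer picks whichever good has higher MU/price: 6/9.8 = 0.6122 vs 3/6.04 = 0.4967.
x_1 gives more utility per dollar, so spend all income on x_1: x_1* = M/p_1, x_2* = 0.
Numerically: x_1* = 19.4898, x_2* = 0.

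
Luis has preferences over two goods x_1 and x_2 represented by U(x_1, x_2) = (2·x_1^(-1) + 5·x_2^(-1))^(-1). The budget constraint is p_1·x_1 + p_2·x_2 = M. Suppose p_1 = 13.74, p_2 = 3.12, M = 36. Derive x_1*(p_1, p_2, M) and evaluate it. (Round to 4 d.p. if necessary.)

x_1* = 1.4942

MRS = MU_x_1/MU_x_2 = (2/5)·(x_2/x_1)^(2). Set equal to p_1/p_2.
Hence x_2/x_1 = ((5/2)·p_1/p_2)^(1/(2)), i.e. raised to the 0.5 power.
Substitute x_2 = (x_2/x_1)·x_1 into the budget: x_1* = M/(p_1 + p_2·(x_2/x_1)).
Numerically x_2/x_1 = 3.318074, so x_1* = 36/(13.74 + 3.12·3.318074) = 1.4942.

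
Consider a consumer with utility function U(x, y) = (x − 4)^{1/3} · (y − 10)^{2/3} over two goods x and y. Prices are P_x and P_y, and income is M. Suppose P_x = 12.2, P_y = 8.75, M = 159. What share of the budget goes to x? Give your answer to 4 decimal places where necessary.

share on x = 0.3545

MRS = (1/2)·(y−10)/(x−4). Tangency with P_x/P_y gives y−10 = 2·(P_x/P_y)·(x−4).
Substituting into the budget: x* = 4 + 1/3·(M − 4·P_x − 10·P_y)/P_x, and y* = 10 + 2/3·(…)/P_y.
Discretionary income = 159 − 4·12.2 − 10·8.75 = 22.7; x* = 4 + 1/3·22.7/12.2 = 4.6202; y* = 10 + 2/3·22.7/8.75 = 11.7295.
Expenditure on x: 12.2·4.6202 = 56.3667; share = 0.3545.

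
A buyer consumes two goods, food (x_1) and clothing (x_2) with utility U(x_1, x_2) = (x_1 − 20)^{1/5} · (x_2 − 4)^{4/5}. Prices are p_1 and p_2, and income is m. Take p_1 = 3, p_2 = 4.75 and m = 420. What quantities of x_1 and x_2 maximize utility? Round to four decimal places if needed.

x_1* = 42.7333, x_2* = 61.4316

Let x_1' = x_1−20, x_2' = x_2−4. MRS = (1/4)·x_2'/x_1' = p_1/p_2.
After buying the subsistence bundle (20, 4), a share 0.2 of the remaining income goes to x_1: x_1* = 20 + 0.2·(m − 20p_1 − 4p_2)/p_1.
Discretionary income = 420 − 20·3 − 4·4.75 = 341; x_1* = 20 + 0.2·341/3 = 42.7333; x_2* = 4 + 0.8·341/4.75 = 61.4316.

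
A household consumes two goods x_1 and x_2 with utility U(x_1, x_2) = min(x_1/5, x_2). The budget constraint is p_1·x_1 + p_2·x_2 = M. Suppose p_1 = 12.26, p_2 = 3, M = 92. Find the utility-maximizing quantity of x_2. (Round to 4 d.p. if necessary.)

x_2* = 1.4308

With perfect complements, no substitution: consume in ratio x_1:x_2 = 5:1.
Budget: p_1·x_1 + p_2·(1/5)·x_1 = M, so (5·p_1 + p_2)·x_1 = 5·M.
Demand: x_1*(p_1,p_2,M) = 5·M/(5·p_1 + p_2), x_2* = M/(5·p_1 + p_2).
Here 5·12.26 + 3 = 64.3, giving x_2* = 1.4308.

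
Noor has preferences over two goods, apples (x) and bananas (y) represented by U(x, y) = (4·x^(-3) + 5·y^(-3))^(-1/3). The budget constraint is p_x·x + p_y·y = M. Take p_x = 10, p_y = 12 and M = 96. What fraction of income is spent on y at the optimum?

share on y = 0.548

MU_x ∝ 4·x^(-4), MU_y ∝ 5·y^(-4), so MRS = (4/5)·(y/x)^(4) = p_x/p_y.
Hence y/x = ((5/4)·p_x/p_y)^(1/(4)), i.e. raised to the 0.25 power.
With the ratio pinned down, the budget gives x* = M/(p_x + p_y·(y/x)) and y* = (y/x)·x*.
Numerically y/x = 1.010258, so x* = 96/(10 + 12·1.010258) = 4.3394 and y* = 1.010258·4.3394 = 4.3839.
Expenditure on y: 12·4.3839 = 52.6064; share = 0.548.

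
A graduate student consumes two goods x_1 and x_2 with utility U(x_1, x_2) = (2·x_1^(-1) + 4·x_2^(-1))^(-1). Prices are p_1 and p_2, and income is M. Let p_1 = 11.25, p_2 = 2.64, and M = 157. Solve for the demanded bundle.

x_1* = 8.2818, x_2* = 24.1778

MU_x_1 ∝ 2·x_1^(-2), MU_x_2 ∝ 4·x_2^(-2), so MRS = (1/2)·(x_2/x_1)^(2) = p_1/p_2.
Solve for the ratio: x_2/x_1 = [2·p_1/p_2]^(0.5).
With the ratio pinned down, the budget gives x_1* = M/(p_1 + p_2·(x_2/x_1)) and x_2* = (x_2/x_1)·x_1*.
Numerically x_2/x_1 = 2.919371, so x_1* = 157/(11.25 + 2.64·2.919371) = 8.2818 and x_2* = 2.919371·8.2818 = 24.1778.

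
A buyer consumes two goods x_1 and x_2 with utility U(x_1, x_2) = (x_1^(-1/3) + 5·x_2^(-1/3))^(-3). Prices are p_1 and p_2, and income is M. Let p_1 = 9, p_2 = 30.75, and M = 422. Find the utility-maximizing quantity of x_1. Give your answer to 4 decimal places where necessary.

From the CES first-order condition, (1/5)·(x_2/x_1)^(4/3) = p_1/p_2.
Solve for the ratio: x_2/x_1 = [5·p_1/p_2]^(0.75).
Substitute x_2 = (x_2/x_1)·x_1 into the budget: x_1* = M/(p_1 + p_2·(x_2/x_1)).
Numerically x_2/x_1 = 1.330533, so x_1* = 422/(9 + 30.75·1.330533) = 8.4546.

x_1* = 8.4546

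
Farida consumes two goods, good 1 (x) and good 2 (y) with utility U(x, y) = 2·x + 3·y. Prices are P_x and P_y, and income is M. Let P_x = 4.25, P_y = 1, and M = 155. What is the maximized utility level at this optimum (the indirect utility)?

V = 465

y gives more utility per dollar, so spend all income on y: y* = M/P_y, x* = 0.
Numerically: x* = 0, y* = 155.
Utility at the optimum: U(0, 155) = 465.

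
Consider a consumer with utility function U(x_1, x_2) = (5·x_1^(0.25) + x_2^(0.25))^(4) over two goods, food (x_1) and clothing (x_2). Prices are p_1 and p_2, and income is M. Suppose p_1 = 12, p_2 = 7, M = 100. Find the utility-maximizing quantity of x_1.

From the CES first-order condition, 5·(x_2/x_1)^(0.75) = p_1/p_2.
Hence x_2/x_1 = ((1/5)·p_1/p_2)^(1/(0.75)), i.e. raised to the 4/3 power.
Substitute x_2 = (x_2/x_1)·x_1 into the budget: x_1* = M/(p_1 + p_2·(x_2/x_1)).
Numerically x_2/x_1 = 0.239967, so x_1* = 100/(12 + 7·0.239967) = 7.3101.

x_1* = 7.3101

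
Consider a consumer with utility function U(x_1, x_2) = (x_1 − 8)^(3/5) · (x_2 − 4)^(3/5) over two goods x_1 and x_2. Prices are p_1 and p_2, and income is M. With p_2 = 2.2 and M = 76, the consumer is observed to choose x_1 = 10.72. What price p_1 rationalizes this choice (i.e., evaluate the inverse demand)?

This is Cobb-Douglas in (x_1−8, x_2−4): tangency gives 0.6·p_2·(x_2−4) = 0.6·p_1·(x_1−8).
After buying the subsistence bundle (8, 4), a share 0.5 of the remaining income goes to x_1: x_1* = 8 + 0.5·(M − 8p_1 − 4p_2)/p_1.
Set x_1* = 10.72 in the demand function and solve for p_1: p_1 = 5.

p_1 = 5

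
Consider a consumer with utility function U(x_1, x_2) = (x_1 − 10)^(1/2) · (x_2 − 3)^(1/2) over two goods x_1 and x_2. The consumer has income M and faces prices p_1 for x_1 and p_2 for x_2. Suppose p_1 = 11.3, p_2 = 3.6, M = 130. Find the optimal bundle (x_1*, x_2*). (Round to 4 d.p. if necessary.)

MRS = (x_2−3)/(x_1−10). Tangency with p_1/p_2 gives x_2−3 = (p_1/p_2)·(x_1−10).
Substituting into the budget: x_1* = 10 + 0.5·(M − 10·p_1 − 3·p_2)/p_1, and x_2* = 3 + 0.5·(…)/p_2.
Discretionary income = 130 − 10·11.3 − 3·3.6 = 6.2; x_1* = 10 + 0.5·6.2/11.3 = 10.2743; x_2* = 3 + 0.5·6.2/3.6 = 3.8611.

x_1* = 10.2743, x_2* = 3.8611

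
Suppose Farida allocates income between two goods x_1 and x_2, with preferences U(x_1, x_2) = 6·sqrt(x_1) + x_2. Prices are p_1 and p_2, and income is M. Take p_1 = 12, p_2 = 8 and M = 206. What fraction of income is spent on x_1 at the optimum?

share on x_1 = 0.233

Set MRS = p_1/p_2: 3·x_1^(−1/2) = p_1/p_2.
Solve: √x_1 = 3·p_2/p_1, so x_1*(p_1,p_2) = (3·p_2/p_1)², and x_2* = (M − p_1·x_1*)/p_2.
Plugging in: x_1* = (3·8/12)² = 4, x_2* = 19.75.
Expenditure on x_1: 12·4 = 48; share = 0.233.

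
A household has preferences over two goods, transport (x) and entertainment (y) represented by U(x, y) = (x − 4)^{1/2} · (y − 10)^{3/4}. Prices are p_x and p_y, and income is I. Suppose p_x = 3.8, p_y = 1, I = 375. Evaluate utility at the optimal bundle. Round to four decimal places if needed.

V = 334.6004

MRS = (2/3)·(y−10)/(x−4). Tangency with p_x/p_y gives y−10 = (3/2)·(p_x/p_y)·(x−4).
Substituting into the budget: x* = 4 + 0.4·(I − 4·p_x − 10·p_y)/p_x, and y* = 10 + 0.6·(…)/p_y.
Discretionary income = 375 − 4·3.8 − 10·1 = 349.8; x* = 4 + 0.4·349.8/3.8 = 40.8211; y* = 10 + 0.6·349.8/1 = 219.88.
Utility at the optimum: U(40.8211, 219.88) = 334.6004.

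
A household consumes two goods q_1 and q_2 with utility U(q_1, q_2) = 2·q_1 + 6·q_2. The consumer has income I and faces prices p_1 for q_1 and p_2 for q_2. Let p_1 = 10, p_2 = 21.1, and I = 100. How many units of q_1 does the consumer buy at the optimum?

Linear utility — the consumer picks whichever good has higher MU/price: 2/10 = 0.2 vs 6/21.1 = 0.2844.
q_2 gives more utility per dollar, so spend all income on q_2: q_2* = I/p_2, q_1* = 0.
Numerically: q_1* = 0, q_2* = 4.7393.

q_1* = 0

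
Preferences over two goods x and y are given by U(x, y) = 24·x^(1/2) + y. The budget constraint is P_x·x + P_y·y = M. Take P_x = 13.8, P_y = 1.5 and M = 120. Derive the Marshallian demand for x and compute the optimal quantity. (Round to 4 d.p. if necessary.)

Set MRS = P_x/P_y: 12·x^(−1/2) = P_x/P_y.
Thus x* = (12·P_y/P_x)² — independent of M — with the rest of income spent on y.
Plugging in: x* = (12·1.5/13.8)² = 1.7013.

x* = 1.7013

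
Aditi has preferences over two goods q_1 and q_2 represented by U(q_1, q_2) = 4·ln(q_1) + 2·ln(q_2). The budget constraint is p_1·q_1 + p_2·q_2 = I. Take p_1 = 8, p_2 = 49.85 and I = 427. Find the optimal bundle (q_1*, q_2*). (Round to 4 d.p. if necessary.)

Tangency: MRS = 2·q_2/q_1 = p_1/p_2.
So 4·p_2·q_2 = 2·p_1·q_1; combined with the budget, a share 2/3 of income goes to q_1.
Demand: q_1*(p_1,p_2,I) = 2/3·I/p_1 and q_2* = 1/3·I/p_2.
At p_1=8, p_2=49.85, I=427: q_1* = 2/3·427/8 = 35.5833, q_2* = 2.8552.

q_1* = 35.5833, q_2* = 2.8552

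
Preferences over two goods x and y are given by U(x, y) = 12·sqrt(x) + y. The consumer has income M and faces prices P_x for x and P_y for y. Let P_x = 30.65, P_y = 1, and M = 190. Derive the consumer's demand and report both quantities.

MU_x = 6/√x, MU_y = 1. Tangency: 6/√x = P_x/P_y.
Solve: √x = 6·P_y/P_x, so x*(P_x,P_y) = (6·P_y/P_x)², and y* = (M − P_x·x*)/P_y.
Plugging in: x* = (6·1/30.65)² = 0.0383, y* = 188.8254.

x* = 0.0383, y* = 188.8254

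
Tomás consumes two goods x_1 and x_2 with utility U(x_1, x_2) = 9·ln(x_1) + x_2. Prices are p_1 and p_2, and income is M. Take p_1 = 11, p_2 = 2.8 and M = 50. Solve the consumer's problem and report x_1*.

Set MRS = p_1/p_2: (9/x_1)/1 = p_1/p_2.
So x_1*(p_1,p_2) = 9·p_2/p_1, independent of income; and x_2* = (M − 9·p_2)/p_2.
At the given prices: x_1* = 9·2.8/11 = 2.2909.

x_1* = 2.2909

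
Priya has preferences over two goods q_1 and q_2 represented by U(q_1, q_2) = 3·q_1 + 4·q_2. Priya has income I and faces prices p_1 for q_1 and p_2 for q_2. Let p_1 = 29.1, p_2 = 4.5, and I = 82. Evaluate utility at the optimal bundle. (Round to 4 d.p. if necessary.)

q_2 gives more utility per dollar, so spend all income on q_2: q_2* = I/p_2, q_1* = 0.
Numerically: q_1* = 0, q_2* = 18.2222.
Utility at the optimum: U(0, 18.2222) = 72.8889.

V = 72.8889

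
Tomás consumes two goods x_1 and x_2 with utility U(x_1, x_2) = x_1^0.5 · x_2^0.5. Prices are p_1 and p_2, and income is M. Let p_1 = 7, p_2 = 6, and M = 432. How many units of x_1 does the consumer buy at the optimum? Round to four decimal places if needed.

x_1* = 30.8571

Tangency: MRS = x_2/x_1 = p_1/p_2.
Rearranging, p_2·x_2 = p_1·x_1. Substituting into the budget gives p_1·x_1·(1 + 1) = M.
Demand: x_1*(p_1,p_2,M) = 0.5·M/p_1 and x_2* = 0.5·M/p_2.
At p_1=7, p_2=6, M=432: x_1* = 0.5·432/7 = 30.8571.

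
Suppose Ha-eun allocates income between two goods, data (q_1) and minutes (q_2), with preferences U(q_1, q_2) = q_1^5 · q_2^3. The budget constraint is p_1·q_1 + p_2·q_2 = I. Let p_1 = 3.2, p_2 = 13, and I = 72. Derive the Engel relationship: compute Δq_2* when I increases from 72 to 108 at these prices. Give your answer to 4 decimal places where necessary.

Δq_2* = 1.0385

Demand: q_1*(p_1,p_2,I) = 0.625·I/p_1 and q_2* = 0.375·I/p_2.
At p_1=3.2, p_2=13, I=72: q_2* = 0.375·72/13 = 2.0769.
At I' = 108: q_2* = 3.1154. Change: 3.1154 − 2.0769 = 1.0385.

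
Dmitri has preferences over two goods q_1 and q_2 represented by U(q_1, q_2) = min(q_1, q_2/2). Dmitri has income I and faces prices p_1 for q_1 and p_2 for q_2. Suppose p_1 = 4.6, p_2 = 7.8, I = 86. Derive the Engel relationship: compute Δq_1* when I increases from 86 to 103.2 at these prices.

Δq_1* = 0.8515

With perfect complements, no substitution: consume in ratio q_1:q_2 = 1:2.
Budget: p_1·q_1 + p_2·2·q_1 = I, so (p_1 + 2·p_2)·q_1 = I.
Demand: q_1*(p_1,p_2,I) = I/(p_1 + 2·p_2), q_2* = 2·I/(p_1 + 2·p_2).
Here 4.6 + 2·7.8 = 20.2, giving q_1* = 4.2574.
At I' = 103.2: q_1* = 5.1089. Change: 5.1089 − 4.2574 = 0.8515.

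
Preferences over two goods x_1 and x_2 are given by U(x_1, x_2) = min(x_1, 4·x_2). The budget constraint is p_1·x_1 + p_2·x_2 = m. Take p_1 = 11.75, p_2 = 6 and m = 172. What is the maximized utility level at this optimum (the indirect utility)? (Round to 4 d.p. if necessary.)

V = 12.9811

Leontief preferences: the optimum is at the kink where x_1/4 = x_2/1, i.e. x_2 = (1/4)·x_1.
Budget: p_1·x_1 + p_2·(1/4)·x_1 = m, so (4·p_1 + p_2)·x_1 = 4·m.
Demand: x_1*(p_1,p_2,m) = 4·m/(4·p_1 + p_2), x_2* = m/(4·p_1 + p_2).
Here 4·11.75 + 6 = 53, giving x_1* = 12.9811 and x_2* = 3.2453.
Utility at the optimum: U(12.9811, 3.2453) = 12.9811.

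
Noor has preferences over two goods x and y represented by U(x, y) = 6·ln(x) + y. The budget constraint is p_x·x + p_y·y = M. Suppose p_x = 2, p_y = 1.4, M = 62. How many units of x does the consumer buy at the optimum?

x* = 4.2

Set MRS = p_x/p_y: (6/x)/1 = p_x/p_y.
So x*(p_x,p_y) = 6·p_y/p_x, independent of income; and y* = (M − 6·p_y)/p_y.
At the given prices: x* = 6·1.4/2 = 4.2.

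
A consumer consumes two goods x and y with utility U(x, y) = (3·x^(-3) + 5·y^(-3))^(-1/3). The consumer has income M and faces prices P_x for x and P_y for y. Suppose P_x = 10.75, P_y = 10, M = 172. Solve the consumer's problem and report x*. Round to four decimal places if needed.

x* = 7.7063

With the ratio pinned down, the budget gives x* = M/(P_x + P_y·(y/x)) and y* = (y/x)·x*.
Numerically y/x = 1.156949, so x* = 172/(10.75 + 10·1.156949) = 7.7063.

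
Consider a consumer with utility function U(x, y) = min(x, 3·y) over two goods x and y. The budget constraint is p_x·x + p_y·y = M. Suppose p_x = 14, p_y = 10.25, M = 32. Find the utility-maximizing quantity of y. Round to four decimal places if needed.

y* = 0.6124

With perfect complements, no substitution: consume in ratio x:y = 3:1.
Budget: p_x·x + p_y·(1/3)·x = M, so (3·p_x + p_y)·x = 3·M.
Demand: x*(p_x,p_y,M) = 3·M/(3·p_x + p_y), y* = M/(3·p_x + p_y).
Here 3·14 + 10.25 = 52.25, giving y* = 0.6124.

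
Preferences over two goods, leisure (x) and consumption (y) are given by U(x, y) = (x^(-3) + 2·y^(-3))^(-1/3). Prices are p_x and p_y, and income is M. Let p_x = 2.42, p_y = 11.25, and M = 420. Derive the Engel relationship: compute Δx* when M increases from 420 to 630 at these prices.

MRS = MU_x/MU_y = (1/2)·(y/x)^(4). Set equal to p_x/p_y.
Solve for the ratio: y/x = [2·p_x/p_y]^(0.25).
Substitute y = (y/x)·x into the budget: x* = M/(p_x + p_y·(y/x)).
Numerically y/x = 0.809885, so x* = 420/(2.42 + 11.25·0.809885) = 36.4229.
At M' = 630: x* = 54.6344. Change: 54.6344 − 36.4229 = 18.2115.

Δx* = 18.2115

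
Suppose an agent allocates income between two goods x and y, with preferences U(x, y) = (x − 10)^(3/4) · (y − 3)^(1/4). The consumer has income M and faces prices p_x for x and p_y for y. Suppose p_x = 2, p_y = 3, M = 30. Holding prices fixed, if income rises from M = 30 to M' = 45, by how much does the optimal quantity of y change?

MRS = 3·(y−3)/(x−10). Tangency with p_x/p_y gives y−3 = (1/3)·(p_x/p_y)·(x−10).
After buying the subsistence bundle (10, 3), a share 0.75 of the remaining income goes to x: x* = 10 + 0.75·(M − 10p_x − 3p_y)/p_x.
Discretionary income = 30 − 10·2 − 3·3 = 1; y* = 3 + 0.25·1/3 = 3.0833.
At M' = 45: y* = 4.3333. Change: 4.3333 − 3.0833 = 1.25.

Δy* = 1.25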